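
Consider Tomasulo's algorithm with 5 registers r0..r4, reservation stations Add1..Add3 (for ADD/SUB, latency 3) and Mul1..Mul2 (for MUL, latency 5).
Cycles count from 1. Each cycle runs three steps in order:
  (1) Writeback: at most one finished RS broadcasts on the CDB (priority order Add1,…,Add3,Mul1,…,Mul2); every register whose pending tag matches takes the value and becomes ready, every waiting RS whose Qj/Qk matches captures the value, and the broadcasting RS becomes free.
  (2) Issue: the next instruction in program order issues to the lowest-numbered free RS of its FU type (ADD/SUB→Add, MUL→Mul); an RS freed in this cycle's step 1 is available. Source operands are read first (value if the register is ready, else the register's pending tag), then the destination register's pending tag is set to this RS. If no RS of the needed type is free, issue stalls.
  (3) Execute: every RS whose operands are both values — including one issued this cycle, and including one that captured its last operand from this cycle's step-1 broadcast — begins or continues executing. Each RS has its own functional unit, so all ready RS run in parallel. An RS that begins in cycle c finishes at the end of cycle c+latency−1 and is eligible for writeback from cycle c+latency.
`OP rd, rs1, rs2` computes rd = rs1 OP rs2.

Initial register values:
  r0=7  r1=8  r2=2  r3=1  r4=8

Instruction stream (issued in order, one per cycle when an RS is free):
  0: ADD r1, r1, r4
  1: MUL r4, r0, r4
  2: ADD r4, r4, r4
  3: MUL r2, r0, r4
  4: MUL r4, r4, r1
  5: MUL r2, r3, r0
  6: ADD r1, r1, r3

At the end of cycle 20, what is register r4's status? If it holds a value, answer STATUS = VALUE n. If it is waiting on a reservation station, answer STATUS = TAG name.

cycle 1: issue ADD r1<-Add1 // r0:7,r1:Add1,r2:2,r3:1,r4:8
cycle 2: issue MUL r4<-Mul1 // r0:7,r1:Add1,r2:2,r3:1,r4:Mul1
cycle 3: issue ADD r4<-Add2 // r0:7,r1:Add1,r2:2,r3:1,r4:Add2
cycle 4: CDB Add1=16; issue MUL r2<-Mul2 // r0:7,r1:16,r2:Mul2,r3:1,r4:Add2
cycle 5: stall // r0:7,r1:16,r2:Mul2,r3:1,r4:Add2
cycle 6: stall // r0:7,r1:16,r2:Mul2,r3:1,r4:Add2
cycle 7: CDB Mul1=56; issue MUL r4<-Mul1 // r0:7,r1:16,r2:Mul2,r3:1,r4:Mul1
cycle 8: stall // r0:7,r1:16,r2:Mul2,r3:1,r4:Mul1
cycle 9: stall // r0:7,r1:16,r2:Mul2,r3:1,r4:Mul1
cycle 10: CDB Add2=112; stall // r0:7,r1:16,r2:Mul2,r3:1,r4:Mul1
cycle 11: stall // r0:7,r1:16,r2:Mul2,r3:1,r4:Mul1
cycle 12: stall // r0:7,r1:16,r2:Mul2,r3:1,r4:Mul1
cycle 13: stall // r0:7,r1:16,r2:Mul2,r3:1,r4:Mul1
cycle 14: stall // r0:7,r1:16,r2:Mul2,r3:1,r4:Mul1
cycle 15: CDB Mul1=1792; issue MUL r2<-Mul1 // r0:7,r1:16,r2:Mul1,r3:1,r4:1792
cycle 16: CDB Mul2=784; issue ADD r1<-Add1 // r0:7,r1:Add1,r2:Mul1,r3:1,r4:1792
cycle 17: - // r0:7,r1:Add1,r2:Mul1,r3:1,r4:1792
cycle 18: - // r0:7,r1:Add1,r2:Mul1,r3:1,r4:1792
cycle 19: CDB Add1=17 // r0:7,r1:17,r2:Mul1,r3:1,r4:1792
cycle 20: CDB Mul1=7 // r0:7,r1:17,r2:7,r3:1,r4:1792

STATUS = VALUE 1792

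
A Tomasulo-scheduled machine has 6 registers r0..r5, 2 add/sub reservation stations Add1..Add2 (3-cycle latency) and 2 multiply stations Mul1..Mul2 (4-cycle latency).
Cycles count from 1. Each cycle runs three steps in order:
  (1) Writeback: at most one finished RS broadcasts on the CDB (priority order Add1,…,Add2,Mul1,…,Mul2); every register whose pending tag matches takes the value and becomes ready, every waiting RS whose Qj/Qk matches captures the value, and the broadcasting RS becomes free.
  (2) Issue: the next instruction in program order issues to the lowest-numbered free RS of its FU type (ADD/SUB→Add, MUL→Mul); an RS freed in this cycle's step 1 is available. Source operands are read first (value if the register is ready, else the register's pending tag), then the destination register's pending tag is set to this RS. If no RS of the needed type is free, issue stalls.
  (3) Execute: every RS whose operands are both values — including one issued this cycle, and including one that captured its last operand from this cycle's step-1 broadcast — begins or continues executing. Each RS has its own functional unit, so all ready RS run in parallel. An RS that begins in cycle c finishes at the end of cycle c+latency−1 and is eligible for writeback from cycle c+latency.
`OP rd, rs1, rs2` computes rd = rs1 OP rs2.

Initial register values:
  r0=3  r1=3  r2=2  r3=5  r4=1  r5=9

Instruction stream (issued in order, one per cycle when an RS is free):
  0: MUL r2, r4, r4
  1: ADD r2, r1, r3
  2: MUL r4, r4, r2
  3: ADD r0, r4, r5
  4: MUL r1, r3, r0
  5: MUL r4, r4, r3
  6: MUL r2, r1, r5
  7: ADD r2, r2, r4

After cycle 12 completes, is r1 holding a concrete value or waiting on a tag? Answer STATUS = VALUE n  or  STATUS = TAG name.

STATUS = TAG Mul1

c1: issue MUL r2<-Mul1 | r0:3,r1:3,r2:Mul1,r3:5,r4:1,r5:9
c2: issue ADD r2<-Add1 | r0:3,r1:3,r2:Add1,r3:5,r4:1,r5:9
c3: issue MUL r4<-Mul2 | r0:3,r1:3,r2:Add1,r3:5,r4:Mul2,r5:9
c4: issue ADD r0<-Add2 | r0:Add2,r1:3,r2:Add1,r3:5,r4:Mul2,r5:9
c5: CDB Add1=8; stall | r0:Add2,r1:3,r2:8,r3:5,r4:Mul2,r5:9
c6: CDB Mul1=1; issue MUL r1<-Mul1 | r0:Add2,r1:Mul1,r2:8,r3:5,r4:Mul2,r5:9
c7: stall | r0:Add2,r1:Mul1,r2:8,r3:5,r4:Mul2,r5:9
c8: stall | r0:Add2,r1:Mul1,r2:8,r3:5,r4:Mul2,r5:9
c9: CDB Mul2=8; issue MUL r4<-Mul2 | r0:Add2,r1:Mul1,r2:8,r3:5,r4:Mul2,r5:9
c10: stall | r0:Add2,r1:Mul1,r2:8,r3:5,r4:Mul2,r5:9
c11: stall | r0:Add2,r1:Mul1,r2:8,r3:5,r4:Mul2,r5:9
c12: CDB Add2=17; stall | r0:17,r1:Mul1,r2:8,r3:5,r4:Mul2,r5:9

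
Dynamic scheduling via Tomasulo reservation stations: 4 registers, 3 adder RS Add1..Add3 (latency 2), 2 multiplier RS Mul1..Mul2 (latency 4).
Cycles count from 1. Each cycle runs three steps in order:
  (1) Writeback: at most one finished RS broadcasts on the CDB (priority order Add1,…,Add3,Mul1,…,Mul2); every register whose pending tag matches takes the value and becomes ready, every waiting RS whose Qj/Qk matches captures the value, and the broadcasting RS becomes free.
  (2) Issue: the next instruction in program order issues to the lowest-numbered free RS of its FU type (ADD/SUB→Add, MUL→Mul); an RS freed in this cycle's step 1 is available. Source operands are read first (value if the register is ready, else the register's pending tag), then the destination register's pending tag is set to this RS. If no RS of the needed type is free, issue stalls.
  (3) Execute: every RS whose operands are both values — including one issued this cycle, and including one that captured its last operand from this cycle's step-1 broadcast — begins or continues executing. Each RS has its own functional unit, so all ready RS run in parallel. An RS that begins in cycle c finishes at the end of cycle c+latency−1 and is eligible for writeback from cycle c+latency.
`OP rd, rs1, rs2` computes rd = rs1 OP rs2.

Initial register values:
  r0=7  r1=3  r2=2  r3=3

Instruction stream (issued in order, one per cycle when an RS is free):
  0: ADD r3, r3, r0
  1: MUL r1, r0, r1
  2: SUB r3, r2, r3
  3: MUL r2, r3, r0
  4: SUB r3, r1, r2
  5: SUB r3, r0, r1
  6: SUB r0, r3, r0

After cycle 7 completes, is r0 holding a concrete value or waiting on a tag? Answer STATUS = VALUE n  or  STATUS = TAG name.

c1: issue ADD r3<-Add1 | r0:7,r1:3,r2:2,r3:Add1
c2: issue MUL r1<-Mul1 | r0:7,r1:Mul1,r2:2,r3:Add1
c3: CDB Add1=10; issue SUB r3<-Add1 | r0:7,r1:Mul1,r2:2,r3:Add1
c4: issue MUL r2<-Mul2 | r0:7,r1:Mul1,r2:Mul2,r3:Add1
c5: CDB Add1=-8; issue SUB r3<-Add1 | r0:7,r1:Mul1,r2:Mul2,r3:Add1
c6: CDB Mul1=21; issue SUB r3<-Add2 | r0:7,r1:21,r2:Mul2,r3:Add2
c7: issue SUB r0<-Add3 | r0:Add3,r1:21,r2:Mul2,r3:Add2

STATUS = TAG Add3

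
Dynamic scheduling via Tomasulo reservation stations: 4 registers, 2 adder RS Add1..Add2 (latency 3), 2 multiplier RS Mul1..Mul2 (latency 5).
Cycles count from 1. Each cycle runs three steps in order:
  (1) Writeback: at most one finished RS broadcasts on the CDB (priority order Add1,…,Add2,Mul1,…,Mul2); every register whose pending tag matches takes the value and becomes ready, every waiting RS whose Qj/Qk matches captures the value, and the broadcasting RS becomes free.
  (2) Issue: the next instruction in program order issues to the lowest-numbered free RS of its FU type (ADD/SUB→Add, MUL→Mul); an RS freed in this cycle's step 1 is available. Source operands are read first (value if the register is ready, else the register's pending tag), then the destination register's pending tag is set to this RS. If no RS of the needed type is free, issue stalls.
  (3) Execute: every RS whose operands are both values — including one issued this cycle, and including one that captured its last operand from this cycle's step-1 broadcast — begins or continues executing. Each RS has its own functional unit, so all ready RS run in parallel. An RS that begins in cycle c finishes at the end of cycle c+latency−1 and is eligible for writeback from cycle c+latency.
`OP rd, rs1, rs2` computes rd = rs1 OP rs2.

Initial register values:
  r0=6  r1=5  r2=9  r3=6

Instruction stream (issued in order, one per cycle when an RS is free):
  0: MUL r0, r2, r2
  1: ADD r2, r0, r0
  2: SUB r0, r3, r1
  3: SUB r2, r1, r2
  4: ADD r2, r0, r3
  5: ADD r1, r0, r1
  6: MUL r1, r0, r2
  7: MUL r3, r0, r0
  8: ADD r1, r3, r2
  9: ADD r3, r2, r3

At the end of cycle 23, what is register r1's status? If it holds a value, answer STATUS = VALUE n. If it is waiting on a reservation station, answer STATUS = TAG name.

STATUS = VALUE 8

c1: issue MUL r0<-Mul1 | r0:Mul1,r1:5,r2:9,r3:6
c2: issue ADD r2<-Add1 | r0:Mul1,r1:5,r2:Add1,r3:6
c3: issue SUB r0<-Add2 | r0:Add2,r1:5,r2:Add1,r3:6
c4: stall | r0:Add2,r1:5,r2:Add1,r3:6
c5: stall | r0:Add2,r1:5,r2:Add1,r3:6
c6: CDB Add2=1; issue SUB r2<-Add2 | r0:1,r1:5,r2:Add2,r3:6
c7: CDB Mul1=81; stall | r0:1,r1:5,r2:Add2,r3:6
c8: stall | r0:1,r1:5,r2:Add2,r3:6
c9: stall | r0:1,r1:5,r2:Add2,r3:6
c10: CDB Add1=162; issue ADD r2<-Add1 | r0:1,r1:5,r2:Add1,r3:6
c11: stall | r0:1,r1:5,r2:Add1,r3:6
c12: stall | r0:1,r1:5,r2:Add1,r3:6
c13: CDB Add1=7; issue ADD r1<-Add1 | r0:1,r1:Add1,r2:7,r3:6
c14: CDB Add2=-157; issue MUL r1<-Mul1 | r0:1,r1:Mul1,r2:7,r3:6
c15: issue MUL r3<-Mul2 | r0:1,r1:Mul1,r2:7,r3:Mul2
c16: CDB Add1=6; issue ADD r1<-Add1 | r0:1,r1:Add1,r2:7,r3:Mul2
c17: issue ADD r3<-Add2 | r0:1,r1:Add1,r2:7,r3:Add2
c18: - | r0:1,r1:Add1,r2:7,r3:Add2
c19: CDB Mul1=7 | r0:1,r1:Add1,r2:7,r3:Add2
c20: CDB Mul2=1 | r0:1,r1:Add1,r2:7,r3:Add2
c21: - | r0:1,r1:Add1,r2:7,r3:Add2
c22: - | r0:1,r1:Add1,r2:7,r3:Add2
c23: CDB Add1=8 | r0:1,r1:8,r2:7,r3:Add2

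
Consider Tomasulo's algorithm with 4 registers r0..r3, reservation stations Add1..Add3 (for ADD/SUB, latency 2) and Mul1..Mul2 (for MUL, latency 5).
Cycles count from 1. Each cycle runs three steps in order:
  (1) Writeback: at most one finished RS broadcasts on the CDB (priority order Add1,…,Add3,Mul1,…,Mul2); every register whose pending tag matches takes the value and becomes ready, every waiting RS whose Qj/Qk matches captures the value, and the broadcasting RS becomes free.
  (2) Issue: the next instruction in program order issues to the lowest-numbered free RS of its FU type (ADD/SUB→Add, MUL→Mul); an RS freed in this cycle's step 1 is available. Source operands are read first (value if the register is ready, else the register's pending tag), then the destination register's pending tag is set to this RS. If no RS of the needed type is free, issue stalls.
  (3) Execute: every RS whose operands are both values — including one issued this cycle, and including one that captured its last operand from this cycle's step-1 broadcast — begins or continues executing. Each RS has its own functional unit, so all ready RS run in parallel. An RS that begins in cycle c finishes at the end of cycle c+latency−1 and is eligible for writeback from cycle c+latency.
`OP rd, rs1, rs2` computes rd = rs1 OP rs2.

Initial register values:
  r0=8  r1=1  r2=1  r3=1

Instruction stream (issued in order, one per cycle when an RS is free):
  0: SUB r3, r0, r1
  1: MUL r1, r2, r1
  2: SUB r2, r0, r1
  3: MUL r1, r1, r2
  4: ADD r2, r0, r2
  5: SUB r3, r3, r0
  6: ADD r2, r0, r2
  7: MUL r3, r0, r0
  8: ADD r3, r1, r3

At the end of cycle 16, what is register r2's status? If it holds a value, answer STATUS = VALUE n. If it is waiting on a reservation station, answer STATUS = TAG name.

  c1: issue SUB r3<-Add1  regs: r0:8,r1:1,r2:1,r3:Add1
  c2: issue MUL r1<-Mul1  regs: r0:8,r1:Mul1,r2:1,r3:Add1
  c3: CDB Add1=7; issue SUB r2<-Add1  regs: r0:8,r1:Mul1,r2:Add1,r3:7
  c4: issue MUL r1<-Mul2  regs: r0:8,r1:Mul2,r2:Add1,r3:7
  c5: issue ADD r2<-Add2  regs: r0:8,r1:Mul2,r2:Add2,r3:7
  c6: issue SUB r3<-Add3  regs: r0:8,r1:Mul2,r2:Add2,r3:Add3
  c7: CDB Mul1=1; stall  regs: r0:8,r1:Mul2,r2:Add2,r3:Add3
  c8: CDB Add3=-1; issue ADD r2<-Add3  regs: r0:8,r1:Mul2,r2:Add3,r3:-1
  c9: CDB Add1=7; issue MUL r3<-Mul1  regs: r0:8,r1:Mul2,r2:Add3,r3:Mul1
  c10: issue ADD r3<-Add1  regs: r0:8,r1:Mul2,r2:Add3,r3:Add1
  c11: CDB Add2=15  regs: r0:8,r1:Mul2,r2:Add3,r3:Add1
  c12: -  regs: r0:8,r1:Mul2,r2:Add3,r3:Add1
  c13: CDB Add3=23  regs: r0:8,r1:Mul2,r2:23,r3:Add1
  c14: CDB Mul1=64  regs: r0:8,r1:Mul2,r2:23,r3:Add1
  c15: CDB Mul2=7  regs: r0:8,r1:7,r2:23,r3:Add1
  c16: -  regs: r0:8,r1:7,r2:23,r3:Add1

STATUS = VALUE 23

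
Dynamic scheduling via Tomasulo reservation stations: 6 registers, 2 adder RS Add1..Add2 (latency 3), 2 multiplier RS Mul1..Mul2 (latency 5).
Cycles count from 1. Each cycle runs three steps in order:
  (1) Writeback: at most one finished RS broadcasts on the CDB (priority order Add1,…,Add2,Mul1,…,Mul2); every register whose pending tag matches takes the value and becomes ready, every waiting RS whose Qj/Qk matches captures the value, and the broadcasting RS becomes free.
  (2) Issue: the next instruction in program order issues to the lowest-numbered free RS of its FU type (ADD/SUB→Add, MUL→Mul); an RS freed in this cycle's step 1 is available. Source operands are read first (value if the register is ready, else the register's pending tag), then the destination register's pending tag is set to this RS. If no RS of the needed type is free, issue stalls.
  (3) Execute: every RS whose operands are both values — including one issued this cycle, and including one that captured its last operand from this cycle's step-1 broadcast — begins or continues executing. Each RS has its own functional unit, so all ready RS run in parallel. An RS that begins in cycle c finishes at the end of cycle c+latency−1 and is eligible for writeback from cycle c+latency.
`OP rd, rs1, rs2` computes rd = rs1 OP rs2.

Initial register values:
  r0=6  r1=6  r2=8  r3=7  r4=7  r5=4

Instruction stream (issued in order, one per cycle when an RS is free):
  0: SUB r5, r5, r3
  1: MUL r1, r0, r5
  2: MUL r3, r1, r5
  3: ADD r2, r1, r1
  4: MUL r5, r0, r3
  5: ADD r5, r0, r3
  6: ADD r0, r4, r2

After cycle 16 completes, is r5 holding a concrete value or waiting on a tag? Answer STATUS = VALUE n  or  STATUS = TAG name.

STATUS = TAG Add2

c1: issue SUB r5<-Add1 | r0:6,r1:6,r2:8,r3:7,r4:7,r5:Add1
c2: issue MUL r1<-Mul1 | r0:6,r1:Mul1,r2:8,r3:7,r4:7,r5:Add1
c3: issue MUL r3<-Mul2 | r0:6,r1:Mul1,r2:8,r3:Mul2,r4:7,r5:Add1
c4: CDB Add1=-3; issue ADD r2<-Add1 | r0:6,r1:Mul1,r2:Add1,r3:Mul2,r4:7,r5:-3
c5: stall | r0:6,r1:Mul1,r2:Add1,r3:Mul2,r4:7,r5:-3
c6: stall | r0:6,r1:Mul1,r2:Add1,r3:Mul2,r4:7,r5:-3
c7: stall | r0:6,r1:Mul1,r2:Add1,r3:Mul2,r4:7,r5:-3
c8: stall | r0:6,r1:Mul1,r2:Add1,r3:Mul2,r4:7,r5:-3
c9: CDB Mul1=-18; issue MUL r5<-Mul1 | r0:6,r1:-18,r2:Add1,r3:Mul2,r4:7,r5:Mul1
c10: issue ADD r5<-Add2 | r0:6,r1:-18,r2:Add1,r3:Mul2,r4:7,r5:Add2
c11: stall | r0:6,r1:-18,r2:Add1,r3:Mul2,r4:7,r5:Add2
c12: CDB Add1=-36; issue ADD r0<-Add1 | r0:Add1,r1:-18,r2:-36,r3:Mul2,r4:7,r5:Add2
c13: - | r0:Add1,r1:-18,r2:-36,r3:Mul2,r4:7,r5:Add2
c14: CDB Mul2=54 | r0:Add1,r1:-18,r2:-36,r3:54,r4:7,r5:Add2
c15: CDB Add1=-29 | r0:-29,r1:-18,r2:-36,r3:54,r4:7,r5:Add2
c16: - | r0:-29,r1:-18,r2:-36,r3:54,r4:7,r5:Add2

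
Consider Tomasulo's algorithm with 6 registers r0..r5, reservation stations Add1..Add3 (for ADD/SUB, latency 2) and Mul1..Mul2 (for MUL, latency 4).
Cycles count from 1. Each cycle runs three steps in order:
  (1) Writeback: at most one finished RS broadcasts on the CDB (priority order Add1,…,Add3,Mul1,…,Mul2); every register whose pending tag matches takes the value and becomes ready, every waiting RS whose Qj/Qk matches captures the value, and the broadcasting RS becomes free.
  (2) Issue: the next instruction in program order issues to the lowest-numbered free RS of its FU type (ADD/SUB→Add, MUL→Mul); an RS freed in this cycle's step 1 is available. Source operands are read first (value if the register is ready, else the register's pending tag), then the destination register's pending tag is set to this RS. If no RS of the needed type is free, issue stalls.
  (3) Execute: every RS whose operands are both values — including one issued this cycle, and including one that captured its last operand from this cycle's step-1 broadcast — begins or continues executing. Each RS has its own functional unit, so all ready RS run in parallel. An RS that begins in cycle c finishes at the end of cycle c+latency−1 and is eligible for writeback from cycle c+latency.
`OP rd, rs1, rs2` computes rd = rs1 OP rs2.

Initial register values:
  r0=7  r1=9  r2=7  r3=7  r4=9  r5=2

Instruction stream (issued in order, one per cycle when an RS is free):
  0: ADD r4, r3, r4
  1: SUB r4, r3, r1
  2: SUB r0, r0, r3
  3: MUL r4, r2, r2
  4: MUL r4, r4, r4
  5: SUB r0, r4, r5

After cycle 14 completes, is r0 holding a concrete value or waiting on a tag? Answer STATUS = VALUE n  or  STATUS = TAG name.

STATUS = VALUE 2399

c1: issue ADD r4<-Add1 | r0:7,r1:9,r2:7,r3:7,r4:Add1,r5:2
c2: issue SUB r4<-Add2 | r0:7,r1:9,r2:7,r3:7,r4:Add2,r5:2
c3: CDB Add1=16; issue SUB r0<-Add1 | r0:Add1,r1:9,r2:7,r3:7,r4:Add2,r5:2
c4: CDB Add2=-2; issue MUL r4<-Mul1 | r0:Add1,r1:9,r2:7,r3:7,r4:Mul1,r5:2
c5: CDB Add1=0; issue MUL r4<-Mul2 | r0:0,r1:9,r2:7,r3:7,r4:Mul2,r5:2
c6: issue SUB r0<-Add1 | r0:Add1,r1:9,r2:7,r3:7,r4:Mul2,r5:2
c7: - | r0:Add1,r1:9,r2:7,r3:7,r4:Mul2,r5:2
c8: CDB Mul1=49 | r0:Add1,r1:9,r2:7,r3:7,r4:Mul2,r5:2
c9: - | r0:Add1,r1:9,r2:7,r3:7,r4:Mul2,r5:2
c10: - | r0:Add1,r1:9,r2:7,r3:7,r4:Mul2,r5:2
c11: - | r0:Add1,r1:9,r2:7,r3:7,r4:Mul2,r5:2
c12: CDB Mul2=2401 | r0:Add1,r1:9,r2:7,r3:7,r4:2401,r5:2
c13: - | r0:Add1,r1:9,r2:7,r3:7,r4:2401,r5:2
c14: CDB Add1=2399 | r0:2399,r1:9,r2:7,r3:7,r4:2401,r5:2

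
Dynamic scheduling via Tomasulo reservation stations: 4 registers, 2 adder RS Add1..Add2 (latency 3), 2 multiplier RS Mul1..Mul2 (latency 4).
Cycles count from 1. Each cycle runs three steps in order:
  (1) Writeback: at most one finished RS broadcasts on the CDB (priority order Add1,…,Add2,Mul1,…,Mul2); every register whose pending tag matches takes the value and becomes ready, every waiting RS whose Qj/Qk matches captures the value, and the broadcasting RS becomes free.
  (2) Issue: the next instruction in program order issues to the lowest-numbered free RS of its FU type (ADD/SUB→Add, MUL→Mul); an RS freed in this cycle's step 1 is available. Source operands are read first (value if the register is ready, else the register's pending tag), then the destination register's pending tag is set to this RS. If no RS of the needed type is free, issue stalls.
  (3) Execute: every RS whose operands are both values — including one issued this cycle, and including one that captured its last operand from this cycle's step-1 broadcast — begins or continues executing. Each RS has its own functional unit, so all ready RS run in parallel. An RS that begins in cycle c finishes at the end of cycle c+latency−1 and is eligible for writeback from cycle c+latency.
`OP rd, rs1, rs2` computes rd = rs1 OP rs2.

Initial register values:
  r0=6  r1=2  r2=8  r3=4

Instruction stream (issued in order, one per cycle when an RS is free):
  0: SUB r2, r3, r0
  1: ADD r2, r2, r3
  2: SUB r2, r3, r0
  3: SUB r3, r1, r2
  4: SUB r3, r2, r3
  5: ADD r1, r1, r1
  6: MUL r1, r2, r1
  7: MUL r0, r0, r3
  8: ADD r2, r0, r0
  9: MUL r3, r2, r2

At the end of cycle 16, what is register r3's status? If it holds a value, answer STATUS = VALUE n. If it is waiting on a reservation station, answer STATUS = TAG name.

  c1: issue SUB r2<-Add1  regs: r0:6,r1:2,r2:Add1,r3:4
  c2: issue ADD r2<-Add2  regs: r0:6,r1:2,r2:Add2,r3:4
  c3: stall  regs: r0:6,r1:2,r2:Add2,r3:4
  c4: CDB Add1=-2; issue SUB r2<-Add1  regs: r0:6,r1:2,r2:Add1,r3:4
  c5: stall  regs: r0:6,r1:2,r2:Add1,r3:4
  c6: stall  regs: r0:6,r1:2,r2:Add1,r3:4
  c7: CDB Add1=-2; issue SUB r3<-Add1  regs: r0:6,r1:2,r2:-2,r3:Add1
  c8: CDB Add2=2; issue SUB r3<-Add2  regs: r0:6,r1:2,r2:-2,r3:Add2
  c9: stall  regs: r0:6,r1:2,r2:-2,r3:Add2
  c10: CDB Add1=4; issue ADD r1<-Add1  regs: r0:6,r1:Add1,r2:-2,r3:Add2
  c11: issue MUL r1<-Mul1  regs: r0:6,r1:Mul1,r2:-2,r3:Add2
  c12: issue MUL r0<-Mul2  regs: r0:Mul2,r1:Mul1,r2:-2,r3:Add2
  c13: CDB Add1=4; issue ADD r2<-Add1  regs: r0:Mul2,r1:Mul1,r2:Add1,r3:Add2
  c14: CDB Add2=-6; stall  regs: r0:Mul2,r1:Mul1,r2:Add1,r3:-6
  c15: stall  regs: r0:Mul2,r1:Mul1,r2:Add1,r3:-6
  c16: stall  regs: r0:Mul2,r1:Mul1,r2:Add1,r3:-6

STATUS = VALUE -6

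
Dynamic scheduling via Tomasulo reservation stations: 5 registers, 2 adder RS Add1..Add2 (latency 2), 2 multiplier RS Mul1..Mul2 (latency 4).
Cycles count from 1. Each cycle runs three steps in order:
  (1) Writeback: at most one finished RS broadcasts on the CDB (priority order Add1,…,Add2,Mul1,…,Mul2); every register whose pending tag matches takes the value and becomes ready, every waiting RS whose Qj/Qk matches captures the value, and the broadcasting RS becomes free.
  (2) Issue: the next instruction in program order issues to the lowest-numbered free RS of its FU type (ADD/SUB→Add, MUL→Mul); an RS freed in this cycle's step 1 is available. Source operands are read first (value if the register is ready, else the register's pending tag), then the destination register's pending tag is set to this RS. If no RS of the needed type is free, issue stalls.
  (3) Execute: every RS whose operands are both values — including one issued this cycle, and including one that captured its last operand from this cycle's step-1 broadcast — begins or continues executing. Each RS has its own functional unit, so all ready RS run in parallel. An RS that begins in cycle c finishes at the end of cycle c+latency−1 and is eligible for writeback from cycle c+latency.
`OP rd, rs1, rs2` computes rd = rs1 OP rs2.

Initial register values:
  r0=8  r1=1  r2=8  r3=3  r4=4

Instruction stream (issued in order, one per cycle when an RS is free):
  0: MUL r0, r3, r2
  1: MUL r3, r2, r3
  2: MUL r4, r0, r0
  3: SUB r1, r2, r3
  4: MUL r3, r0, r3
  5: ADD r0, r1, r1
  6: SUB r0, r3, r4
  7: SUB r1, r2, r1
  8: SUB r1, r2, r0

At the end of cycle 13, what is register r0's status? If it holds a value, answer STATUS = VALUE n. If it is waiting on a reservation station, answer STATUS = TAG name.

c1: issue MUL r0<-Mul1 | r0:Mul1,r1:1,r2:8,r3:3,r4:4
c2: issue MUL r3<-Mul2 | r0:Mul1,r1:1,r2:8,r3:Mul2,r4:4
c3: stall | r0:Mul1,r1:1,r2:8,r3:Mul2,r4:4
c4: stall | r0:Mul1,r1:1,r2:8,r3:Mul2,r4:4
c5: CDB Mul1=24; issue MUL r4<-Mul1 | r0:24,r1:1,r2:8,r3:Mul2,r4:Mul1
c6: CDB Mul2=24; issue SUB r1<-Add1 | r0:24,r1:Add1,r2:8,r3:24,r4:Mul1
c7: issue MUL r3<-Mul2 | r0:24,r1:Add1,r2:8,r3:Mul2,r4:Mul1
c8: CDB Add1=-16; issue ADD r0<-Add1 | r0:Add1,r1:-16,r2:8,r3:Mul2,r4:Mul1
c9: CDB Mul1=576; issue SUB r0<-Add2 | r0:Add2,r1:-16,r2:8,r3:Mul2,r4:576
c10: CDB Add1=-32; issue SUB r1<-Add1 | r0:Add2,r1:Add1,r2:8,r3:Mul2,r4:576
c11: CDB Mul2=576; stall | r0:Add2,r1:Add1,r2:8,r3:576,r4:576
c12: CDB Add1=24; issue SUB r1<-Add1 | r0:Add2,r1:Add1,r2:8,r3:576,r4:576
c13: CDB Add2=0 | r0:0,r1:Add1,r2:8,r3:576,r4:576

STATUS = VALUE 0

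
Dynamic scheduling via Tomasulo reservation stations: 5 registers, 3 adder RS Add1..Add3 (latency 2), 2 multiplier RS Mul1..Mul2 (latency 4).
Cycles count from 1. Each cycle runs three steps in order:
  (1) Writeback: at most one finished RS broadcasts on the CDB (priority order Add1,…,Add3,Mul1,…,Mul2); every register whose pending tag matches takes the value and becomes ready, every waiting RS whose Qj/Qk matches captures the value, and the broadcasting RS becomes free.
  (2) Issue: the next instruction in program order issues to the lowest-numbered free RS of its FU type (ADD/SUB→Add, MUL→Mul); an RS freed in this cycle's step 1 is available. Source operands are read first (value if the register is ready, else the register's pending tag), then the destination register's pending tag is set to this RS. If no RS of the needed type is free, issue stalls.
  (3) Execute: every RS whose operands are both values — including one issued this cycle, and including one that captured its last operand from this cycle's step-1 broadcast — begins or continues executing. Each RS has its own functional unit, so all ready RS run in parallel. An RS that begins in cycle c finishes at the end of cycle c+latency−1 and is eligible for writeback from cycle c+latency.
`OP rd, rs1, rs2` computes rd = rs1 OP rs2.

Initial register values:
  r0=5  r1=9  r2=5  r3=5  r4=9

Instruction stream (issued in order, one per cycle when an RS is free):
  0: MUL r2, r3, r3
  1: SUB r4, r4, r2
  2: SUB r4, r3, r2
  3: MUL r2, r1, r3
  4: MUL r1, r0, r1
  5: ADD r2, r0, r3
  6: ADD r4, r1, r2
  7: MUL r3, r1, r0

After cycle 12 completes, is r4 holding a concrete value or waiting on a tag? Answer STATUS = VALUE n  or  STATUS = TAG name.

STATUS = VALUE 55

c1: issue MUL r2<-Mul1 | r0:5,r1:9,r2:Mul1,r3:5,r4:9
c2: issue SUB r4<-Add1 | r0:5,r1:9,r2:Mul1,r3:5,r4:Add1
c3: issue SUB r4<-Add2 | r0:5,r1:9,r2:Mul1,r3:5,r4:Add2
c4: issue MUL r2<-Mul2 | r0:5,r1:9,r2:Mul2,r3:5,r4:Add2
c5: CDB Mul1=25; issue MUL r1<-Mul1 | r0:5,r1:Mul1,r2:Mul2,r3:5,r4:Add2
c6: issue ADD r2<-Add3 | r0:5,r1:Mul1,r2:Add3,r3:5,r4:Add2
c7: CDB Add1=-16; issue ADD r4<-Add1 | r0:5,r1:Mul1,r2:Add3,r3:5,r4:Add1
c8: CDB Add2=-20; stall | r0:5,r1:Mul1,r2:Add3,r3:5,r4:Add1
c9: CDB Add3=10; stall | r0:5,r1:Mul1,r2:10,r3:5,r4:Add1
c10: CDB Mul1=45; issue MUL r3<-Mul1 | r0:5,r1:45,r2:10,r3:Mul1,r4:Add1
c11: CDB Mul2=45 | r0:5,r1:45,r2:10,r3:Mul1,r4:Add1
c12: CDB Add1=55 | r0:5,r1:45,r2:10,r3:Mul1,r4:55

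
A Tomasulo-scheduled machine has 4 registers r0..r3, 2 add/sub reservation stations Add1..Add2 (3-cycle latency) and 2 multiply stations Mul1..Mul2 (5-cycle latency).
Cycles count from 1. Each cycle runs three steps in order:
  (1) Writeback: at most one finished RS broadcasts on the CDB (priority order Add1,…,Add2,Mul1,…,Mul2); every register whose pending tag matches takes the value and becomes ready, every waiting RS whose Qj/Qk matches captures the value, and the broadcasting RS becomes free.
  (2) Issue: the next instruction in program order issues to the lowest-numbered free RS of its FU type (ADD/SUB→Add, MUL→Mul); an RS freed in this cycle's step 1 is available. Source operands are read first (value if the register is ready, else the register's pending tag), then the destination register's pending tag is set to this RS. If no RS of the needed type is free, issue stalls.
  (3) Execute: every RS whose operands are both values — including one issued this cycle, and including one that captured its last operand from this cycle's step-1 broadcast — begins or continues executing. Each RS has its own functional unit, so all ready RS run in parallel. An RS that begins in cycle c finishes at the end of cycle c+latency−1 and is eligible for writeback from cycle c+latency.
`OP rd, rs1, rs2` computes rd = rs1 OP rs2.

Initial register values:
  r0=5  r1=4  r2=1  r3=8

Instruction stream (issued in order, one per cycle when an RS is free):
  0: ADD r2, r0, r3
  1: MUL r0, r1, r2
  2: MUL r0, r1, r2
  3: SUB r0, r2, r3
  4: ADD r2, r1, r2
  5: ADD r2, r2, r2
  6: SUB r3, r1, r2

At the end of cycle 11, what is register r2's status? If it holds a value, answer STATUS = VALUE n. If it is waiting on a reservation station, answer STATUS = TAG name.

STATUS = VALUE 34

c1: issue ADD r2<-Add1 | r0:5,r1:4,r2:Add1,r3:8
c2: issue MUL r0<-Mul1 | r0:Mul1,r1:4,r2:Add1,r3:8
c3: issue MUL r0<-Mul2 | r0:Mul2,r1:4,r2:Add1,r3:8
c4: CDB Add1=13; issue SUB r0<-Add1 | r0:Add1,r1:4,r2:13,r3:8
c5: issue ADD r2<-Add2 | r0:Add1,r1:4,r2:Add2,r3:8
c6: stall | r0:Add1,r1:4,r2:Add2,r3:8
c7: CDB Add1=5; issue ADD r2<-Add1 | r0:5,r1:4,r2:Add1,r3:8
c8: CDB Add2=17; issue SUB r3<-Add2 | r0:5,r1:4,r2:Add1,r3:Add2
c9: CDB Mul1=52 | r0:5,r1:4,r2:Add1,r3:Add2
c10: CDB Mul2=52 | r0:5,r1:4,r2:Add1,r3:Add2
c11: CDB Add1=34 | r0:5,r1:4,r2:34,r3:Add2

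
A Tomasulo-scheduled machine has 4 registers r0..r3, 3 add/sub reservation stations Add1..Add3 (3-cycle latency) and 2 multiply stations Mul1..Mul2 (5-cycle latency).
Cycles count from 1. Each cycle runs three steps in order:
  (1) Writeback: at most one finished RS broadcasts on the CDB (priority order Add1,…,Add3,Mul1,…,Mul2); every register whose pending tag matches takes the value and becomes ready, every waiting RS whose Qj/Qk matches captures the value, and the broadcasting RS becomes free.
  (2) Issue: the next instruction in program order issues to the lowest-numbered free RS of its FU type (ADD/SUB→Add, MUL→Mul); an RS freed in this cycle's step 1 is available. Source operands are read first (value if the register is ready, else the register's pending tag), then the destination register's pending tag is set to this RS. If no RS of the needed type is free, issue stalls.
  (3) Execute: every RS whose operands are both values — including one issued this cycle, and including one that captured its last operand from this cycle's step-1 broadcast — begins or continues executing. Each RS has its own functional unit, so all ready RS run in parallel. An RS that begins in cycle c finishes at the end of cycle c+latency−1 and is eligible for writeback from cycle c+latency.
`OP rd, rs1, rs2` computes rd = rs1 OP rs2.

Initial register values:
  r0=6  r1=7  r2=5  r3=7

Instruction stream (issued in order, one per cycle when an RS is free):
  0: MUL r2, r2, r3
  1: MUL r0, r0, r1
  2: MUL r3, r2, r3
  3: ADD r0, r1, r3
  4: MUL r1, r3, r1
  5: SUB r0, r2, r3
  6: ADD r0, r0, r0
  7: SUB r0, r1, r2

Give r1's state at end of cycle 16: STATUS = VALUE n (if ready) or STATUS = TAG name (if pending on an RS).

STATUS = VALUE 1715

c1: issue MUL r2<-Mul1 | r0:6,r1:7,r2:Mul1,r3:7
c2: issue MUL r0<-Mul2 | r0:Mul2,r1:7,r2:Mul1,r3:7
c3: stall | r0:Mul2,r1:7,r2:Mul1,r3:7
c4: stall | r0:Mul2,r1:7,r2:Mul1,r3:7
c5: stall | r0:Mul2,r1:7,r2:Mul1,r3:7
c6: CDB Mul1=35; issue MUL r3<-Mul1 | r0:Mul2,r1:7,r2:35,r3:Mul1
c7: CDB Mul2=42; issue ADD r0<-Add1 | r0:Add1,r1:7,r2:35,r3:Mul1
c8: issue MUL r1<-Mul2 | r0:Add1,r1:Mul2,r2:35,r3:Mul1
c9: issue SUB r0<-Add2 | r0:Add2,r1:Mul2,r2:35,r3:Mul1
c10: issue ADD r0<-Add3 | r0:Add3,r1:Mul2,r2:35,r3:Mul1
c11: CDB Mul1=245; stall | r0:Add3,r1:Mul2,r2:35,r3:245
c12: stall | r0:Add3,r1:Mul2,r2:35,r3:245
c13: stall | r0:Add3,r1:Mul2,r2:35,r3:245
c14: CDB Add1=252; issue SUB r0<-Add1 | r0:Add1,r1:Mul2,r2:35,r3:245
c15: CDB Add2=-210 | r0:Add1,r1:Mul2,r2:35,r3:245
c16: CDB Mul2=1715 | r0:Add1,r1:1715,r2:35,r3:245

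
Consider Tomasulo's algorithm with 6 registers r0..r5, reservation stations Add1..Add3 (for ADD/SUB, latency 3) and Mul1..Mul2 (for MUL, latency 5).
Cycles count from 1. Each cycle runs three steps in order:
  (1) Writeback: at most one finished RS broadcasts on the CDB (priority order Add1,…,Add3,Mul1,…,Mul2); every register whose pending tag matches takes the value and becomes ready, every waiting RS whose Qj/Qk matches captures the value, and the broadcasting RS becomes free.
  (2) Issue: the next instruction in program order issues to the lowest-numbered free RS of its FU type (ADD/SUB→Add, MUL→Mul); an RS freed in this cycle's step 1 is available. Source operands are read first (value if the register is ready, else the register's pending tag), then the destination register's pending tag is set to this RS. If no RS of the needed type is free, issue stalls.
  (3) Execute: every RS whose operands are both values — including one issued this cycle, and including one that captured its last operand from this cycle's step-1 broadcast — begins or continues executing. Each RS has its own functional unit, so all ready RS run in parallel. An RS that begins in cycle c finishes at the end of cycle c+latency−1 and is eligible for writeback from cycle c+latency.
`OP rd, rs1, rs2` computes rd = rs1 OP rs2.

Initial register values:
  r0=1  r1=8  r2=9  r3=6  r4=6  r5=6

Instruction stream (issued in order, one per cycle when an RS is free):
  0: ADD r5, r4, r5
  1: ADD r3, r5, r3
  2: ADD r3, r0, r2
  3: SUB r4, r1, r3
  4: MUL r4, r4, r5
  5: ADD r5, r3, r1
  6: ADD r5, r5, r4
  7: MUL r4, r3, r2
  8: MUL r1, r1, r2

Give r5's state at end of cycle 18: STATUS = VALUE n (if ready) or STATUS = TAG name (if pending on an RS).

STATUS = VALUE -6

c1: issue ADD r5<-Add1 | r0:1,r1:8,r2:9,r3:6,r4:6,r5:Add1
c2: issue ADD r3<-Add2 | r0:1,r1:8,r2:9,r3:Add2,r4:6,r5:Add1
c3: issue ADD r3<-Add3 | r0:1,r1:8,r2:9,r3:Add3,r4:6,r5:Add1
c4: CDB Add1=12; issue SUB r4<-Add1 | r0:1,r1:8,r2:9,r3:Add3,r4:Add1,r5:12
c5: issue MUL r4<-Mul1 | r0:1,r1:8,r2:9,r3:Add3,r4:Mul1,r5:12
c6: CDB Add3=10; issue ADD r5<-Add3 | r0:1,r1:8,r2:9,r3:10,r4:Mul1,r5:Add3
c7: CDB Add2=18; issue ADD r5<-Add2 | r0:1,r1:8,r2:9,r3:10,r4:Mul1,r5:Add2
c8: issue MUL r4<-Mul2 | r0:1,r1:8,r2:9,r3:10,r4:Mul2,r5:Add2
c9: CDB Add1=-2; stall | r0:1,r1:8,r2:9,r3:10,r4:Mul2,r5:Add2
c10: CDB Add3=18; stall | r0:1,r1:8,r2:9,r3:10,r4:Mul2,r5:Add2
c11: stall | r0:1,r1:8,r2:9,r3:10,r4:Mul2,r5:Add2
c12: stall | r0:1,r1:8,r2:9,r3:10,r4:Mul2,r5:Add2
c13: CDB Mul2=90; issue MUL r1<-Mul2 | r0:1,r1:Mul2,r2:9,r3:10,r4:90,r5:Add2
c14: CDB Mul1=-24 | r0:1,r1:Mul2,r2:9,r3:10,r4:90,r5:Add2
c15: - | r0:1,r1:Mul2,r2:9,r3:10,r4:90,r5:Add2
c16: - | r0:1,r1:Mul2,r2:9,r3:10,r4:90,r5:Add2
c17: CDB Add2=-6 | r0:1,r1:Mul2,r2:9,r3:10,r4:90,r5:-6
c18: CDB Mul2=72 | r0:1,r1:72,r2:9,r3:10,r4:90,r5:-6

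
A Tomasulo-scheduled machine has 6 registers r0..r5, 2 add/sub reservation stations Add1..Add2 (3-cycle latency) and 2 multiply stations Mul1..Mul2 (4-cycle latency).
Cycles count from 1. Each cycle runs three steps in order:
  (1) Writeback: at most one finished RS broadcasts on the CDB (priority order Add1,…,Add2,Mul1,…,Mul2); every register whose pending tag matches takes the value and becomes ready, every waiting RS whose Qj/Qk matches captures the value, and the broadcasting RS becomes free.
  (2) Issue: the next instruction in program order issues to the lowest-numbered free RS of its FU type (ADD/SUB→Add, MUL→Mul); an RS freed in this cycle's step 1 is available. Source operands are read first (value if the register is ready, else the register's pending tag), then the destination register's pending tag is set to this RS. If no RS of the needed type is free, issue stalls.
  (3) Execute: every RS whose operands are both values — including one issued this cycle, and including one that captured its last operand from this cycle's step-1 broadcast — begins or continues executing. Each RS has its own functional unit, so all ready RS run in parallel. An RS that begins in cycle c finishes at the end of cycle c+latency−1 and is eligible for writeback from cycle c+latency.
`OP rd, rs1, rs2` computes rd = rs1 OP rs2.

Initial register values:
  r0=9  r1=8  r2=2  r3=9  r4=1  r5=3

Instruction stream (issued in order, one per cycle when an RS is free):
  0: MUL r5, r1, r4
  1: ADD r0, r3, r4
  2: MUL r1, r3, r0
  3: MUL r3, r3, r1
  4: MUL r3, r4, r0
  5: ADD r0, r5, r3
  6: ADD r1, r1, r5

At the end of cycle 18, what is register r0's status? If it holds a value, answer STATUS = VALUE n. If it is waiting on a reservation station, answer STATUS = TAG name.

STATUS = VALUE 18

cycle 1: issue MUL r5<-Mul1 // r0:9,r1:8,r2:2,r3:9,r4:1,r5:Mul1
cycle 2: issue ADD r0<-Add1 // r0:Add1,r1:8,r2:2,r3:9,r4:1,r5:Mul1
cycle 3: issue MUL r1<-Mul2 // r0:Add1,r1:Mul2,r2:2,r3:9,r4:1,r5:Mul1
cycle 4: stall // r0:Add1,r1:Mul2,r2:2,r3:9,r4:1,r5:Mul1
cycle 5: CDB Add1=10; stall // r0:10,r1:Mul2,r2:2,r3:9,r4:1,r5:Mul1
cycle 6: CDB Mul1=8; issue MUL r3<-Mul1 // r0:10,r1:Mul2,r2:2,r3:Mul1,r4:1,r5:8
cycle 7: stall // r0:10,r1:Mul2,r2:2,r3:Mul1,r4:1,r5:8
cycle 8: stall // r0:10,r1:Mul2,r2:2,r3:Mul1,r4:1,r5:8
cycle 9: CDB Mul2=90; issue MUL r3<-Mul2 // r0:10,r1:90,r2:2,r3:Mul2,r4:1,r5:8
cycle 10: issue ADD r0<-Add1 // r0:Add1,r1:90,r2:2,r3:Mul2,r4:1,r5:8
cycle 11: issue ADD r1<-Add2 // r0:Add1,r1:Add2,r2:2,r3:Mul2,r4:1,r5:8
cycle 12: - // r0:Add1,r1:Add2,r2:2,r3:Mul2,r4:1,r5:8
cycle 13: CDB Mul1=810 // r0:Add1,r1:Add2,r2:2,r3:Mul2,r4:1,r5:8
cycle 14: CDB Add2=98 // r0:Add1,r1:98,r2:2,r3:Mul2,r4:1,r5:8
cycle 15: CDB Mul2=10 // r0:Add1,r1:98,r2:2,r3:10,r4:1,r5:8
cycle 16: - // r0:Add1,r1:98,r2:2,r3:10,r4:1,r5:8
cycle 17: - // r0:Add1,r1:98,r2:2,r3:10,r4:1,r5:8
cycle 18: CDB Add1=18 // r0:18,r1:98,r2:2,r3:10,r4:1,r5:8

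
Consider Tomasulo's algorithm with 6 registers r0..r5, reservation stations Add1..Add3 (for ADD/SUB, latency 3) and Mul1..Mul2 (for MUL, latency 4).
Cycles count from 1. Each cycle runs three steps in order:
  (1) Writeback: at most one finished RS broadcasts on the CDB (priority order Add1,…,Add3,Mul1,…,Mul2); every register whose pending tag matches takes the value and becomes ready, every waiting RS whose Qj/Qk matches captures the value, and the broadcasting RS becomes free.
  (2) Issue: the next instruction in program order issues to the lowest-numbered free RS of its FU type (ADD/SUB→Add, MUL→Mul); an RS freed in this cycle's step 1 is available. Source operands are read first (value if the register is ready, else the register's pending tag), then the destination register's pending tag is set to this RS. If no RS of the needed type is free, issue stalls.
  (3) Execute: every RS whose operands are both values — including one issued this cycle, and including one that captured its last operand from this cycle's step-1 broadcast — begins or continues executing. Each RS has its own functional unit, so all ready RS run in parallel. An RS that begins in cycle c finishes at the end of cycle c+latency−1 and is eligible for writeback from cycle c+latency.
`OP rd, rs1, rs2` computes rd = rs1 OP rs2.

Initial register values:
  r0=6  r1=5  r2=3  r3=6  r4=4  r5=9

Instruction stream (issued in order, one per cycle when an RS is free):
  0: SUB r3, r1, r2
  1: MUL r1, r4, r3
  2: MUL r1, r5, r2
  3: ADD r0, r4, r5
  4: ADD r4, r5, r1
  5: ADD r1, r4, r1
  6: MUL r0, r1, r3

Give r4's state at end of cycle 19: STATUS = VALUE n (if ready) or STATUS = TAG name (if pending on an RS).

STATUS = VALUE 36

c1: issue SUB r3<-Add1 | r0:6,r1:5,r2:3,r3:Add1,r4:4,r5:9
c2: issue MUL r1<-Mul1 | r0:6,r1:Mul1,r2:3,r3:Add1,r4:4,r5:9
c3: issue MUL r1<-Mul2 | r0:6,r1:Mul2,r2:3,r3:Add1,r4:4,r5:9
c4: CDB Add1=2; issue ADD r0<-Add1 | r0:Add1,r1:Mul2,r2:3,r3:2,r4:4,r5:9
c5: issue ADD r4<-Add2 | r0:Add1,r1:Mul2,r2:3,r3:2,r4:Add2,r5:9
c6: issue ADD r1<-Add3 | r0:Add1,r1:Add3,r2:3,r3:2,r4:Add2,r5:9
c7: CDB Add1=13; stall | r0:13,r1:Add3,r2:3,r3:2,r4:Add2,r5:9
c8: CDB Mul1=8; issue MUL r0<-Mul1 | r0:Mul1,r1:Add3,r2:3,r3:2,r4:Add2,r5:9
c9: CDB Mul2=27 | r0:Mul1,r1:Add3,r2:3,r3:2,r4:Add2,r5:9
c10: - | r0:Mul1,r1:Add3,r2:3,r3:2,r4:Add2,r5:9
c11: - | r0:Mul1,r1:Add3,r2:3,r3:2,r4:Add2,r5:9
c12: CDB Add2=36 | r0:Mul1,r1:Add3,r2:3,r3:2,r4:36,r5:9
c13: - | r0:Mul1,r1:Add3,r2:3,r3:2,r4:36,r5:9
c14: - | r0:Mul1,r1:Add3,r2:3,r3:2,r4:36,r5:9
c15: CDB Add3=63 | r0:Mul1,r1:63,r2:3,r3:2,r4:36,r5:9
c16: - | r0:Mul1,r1:63,r2:3,r3:2,r4:36,r5:9
c17: - | r0:Mul1,r1:63,r2:3,r3:2,r4:36,r5:9
c18: - | r0:Mul1,r1:63,r2:3,r3:2,r4:36,r5:9
c19: CDB Mul1=126 | r0:126,r1:63,r2:3,r3:2,r4:36,r5:9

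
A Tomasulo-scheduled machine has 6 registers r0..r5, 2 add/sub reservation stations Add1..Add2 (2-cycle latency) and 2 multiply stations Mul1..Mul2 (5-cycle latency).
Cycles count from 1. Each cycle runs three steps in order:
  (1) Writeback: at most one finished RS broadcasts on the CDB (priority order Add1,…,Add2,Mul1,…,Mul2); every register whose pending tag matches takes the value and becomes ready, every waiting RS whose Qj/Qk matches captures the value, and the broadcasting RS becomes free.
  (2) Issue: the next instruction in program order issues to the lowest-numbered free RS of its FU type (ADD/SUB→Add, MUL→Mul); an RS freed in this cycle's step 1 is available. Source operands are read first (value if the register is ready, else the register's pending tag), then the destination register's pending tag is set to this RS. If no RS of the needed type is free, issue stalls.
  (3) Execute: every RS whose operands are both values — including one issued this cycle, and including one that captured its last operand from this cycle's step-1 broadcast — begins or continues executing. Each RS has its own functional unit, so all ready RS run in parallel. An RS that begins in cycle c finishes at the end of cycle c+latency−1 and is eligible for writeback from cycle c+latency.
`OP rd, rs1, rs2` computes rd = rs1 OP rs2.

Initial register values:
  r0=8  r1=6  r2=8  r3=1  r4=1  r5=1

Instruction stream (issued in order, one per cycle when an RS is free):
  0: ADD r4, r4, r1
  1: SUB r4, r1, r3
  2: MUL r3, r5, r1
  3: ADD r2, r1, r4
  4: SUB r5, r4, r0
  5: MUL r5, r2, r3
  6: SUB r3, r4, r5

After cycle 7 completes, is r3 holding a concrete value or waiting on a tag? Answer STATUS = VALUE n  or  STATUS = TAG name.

STATUS = TAG Add1

  c1: issue ADD r4<-Add1  regs: r0:8,r1:6,r2:8,r3:1,r4:Add1,r5:1
  c2: issue SUB r4<-Add2  regs: r0:8,r1:6,r2:8,r3:1,r4:Add2,r5:1
  c3: CDB Add1=7; issue MUL r3<-Mul1  regs: r0:8,r1:6,r2:8,r3:Mul1,r4:Add2,r5:1
  c4: CDB Add2=5; issue ADD r2<-Add1  regs: r0:8,r1:6,r2:Add1,r3:Mul1,r4:5,r5:1
  c5: issue SUB r5<-Add2  regs: r0:8,r1:6,r2:Add1,r3:Mul1,r4:5,r5:Add2
  c6: CDB Add1=11; issue MUL r5<-Mul2  regs: r0:8,r1:6,r2:11,r3:Mul1,r4:5,r5:Mul2
  c7: CDB Add2=-3; issue SUB r3<-Add1  regs: r0:8,r1:6,r2:11,r3:Add1,r4:5,r5:Mul2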